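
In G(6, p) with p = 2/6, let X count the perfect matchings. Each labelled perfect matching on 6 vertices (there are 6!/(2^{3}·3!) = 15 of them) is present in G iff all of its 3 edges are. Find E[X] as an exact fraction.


K_6 has 6!/(2^{3}·3!) = 15 labelled perfect matchings.
For each such perfect matching H, let X_H = 1 if all 3 edges of H are present in G. Then P[X_H = 1] = p^{3} = (1/3)^{3} = 1/27.
By linearity: E[X] = Σ_H E[X_H] = 15 · p^{3} = 15 · 1/27 = 5/9.
Numerically: E[X] ≈ 0.55556.

E[X] = 15 · (1/3)^{3} = 5/9 ≈ 0.55556.


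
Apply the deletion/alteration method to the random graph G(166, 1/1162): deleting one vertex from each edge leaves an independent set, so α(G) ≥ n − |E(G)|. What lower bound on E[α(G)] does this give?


E[|E(G)|] = C(166, 2)·p = 13695 · (1/1162) = 165/14.
E[α(G)] ≥ n − E[|E(G)|] = 166 − 165/14 = 2159/14.
Numerically: ≈ 154.214286.
(This is only a lower bound; the true E[α(G)] may be larger.)

E[α(G)] ≥ 2159/14 ≈ 154.214286.


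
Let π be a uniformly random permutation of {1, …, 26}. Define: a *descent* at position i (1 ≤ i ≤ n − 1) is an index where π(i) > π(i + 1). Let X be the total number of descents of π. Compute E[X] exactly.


Write X = Σ X_I over i = 1, …, 25, with X_I the indicator of one descent.
There are 25 indicators.
For each fixed i, the pair (π(i), π(i+1)) is a uniformly random ordered pair of distinct values from {1, …, 26}; by symmetry P[π(i) > π(i+1)] = 1/2.
By linearity: E[X] = 25 · (1/2) = (26 − 1) · (1/2) = 25/2 ≈ 12.500000.

E[X] = 25/2 = 12.500000.


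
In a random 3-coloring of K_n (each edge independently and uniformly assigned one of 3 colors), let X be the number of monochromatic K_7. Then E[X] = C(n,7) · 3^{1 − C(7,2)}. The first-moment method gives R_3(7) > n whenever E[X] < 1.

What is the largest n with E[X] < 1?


We need C(n, 7) · 3^{1 − 21} < 1, i.e. C(n, 7) < 3^{21 − 1} = 3486784401.
Check values of n near the boundary:
  n = 75: C(75, 7) = 1984829850; 1984829850 < 3486784401? YES
  n = 76: C(76, 7) = 2186189400; 2186189400 < 3486784401? YES
  n = 77: C(77, 7) = 2404808340; 2404808340 < 3486784401? YES
  n = 78: C(78, 7) = 2641902120; 2641902120 < 3486784401? YES
  n = 79: C(79, 7) = 2898753715; 2898753715 < 3486784401? YES
  n = 80: C(80, 7) = 3176716400; 3176716400 < 3486784401? YES
  n = 81: C(81, 7) = 3477216600; 3477216600 < 3486784401? YES
  n = 82: C(82, 7) = 3801756816; 3801756816 < 3486784401? NO
  n = 83: C(83, 7) = 4151918628; 4151918628 < 3486784401? NO
  n = 84: C(84, 7) = 4529365776; 4529365776 < 3486784401? NO
The largest n with C(n, 7) < 3486784401 is n = 81 (where E[X] = 42928600/43046721 ≈ 0.9973). Hence R_3(7) > 81, i.e. R_3(7) ≥ 82.

Largest n = 81; hence R_3(7) > 81.


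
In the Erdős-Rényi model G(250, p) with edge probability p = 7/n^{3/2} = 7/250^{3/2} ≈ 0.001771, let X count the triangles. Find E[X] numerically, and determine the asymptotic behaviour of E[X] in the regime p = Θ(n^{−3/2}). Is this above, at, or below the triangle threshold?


Number of potential triangles: C(250, 3) = 2573000.
Each occurs with probability p³ ≈ (0.001771)³ ≈ 5.553466e-09.
By linearity: E[X] = C(250, 3)·p³ ≈ 2573000 · 5.553466e-09 ≈ 0.0143.
Since α = 3/2 > 1, p = c/n^{3/2} = o(1/n) is below the triangle threshold p ~ 1/n. Asymptotically E[X] ~ (c³/6)·n^{3(1−α)} = (7³/6)·n^{-1.5} → 0, so by Markov's inequality G has no triangles w.h.p.

E[X] ≈ 0.0143; in regime p = Θ(1/n^{3/2}) E[X] tends to 0 (below the triangle threshold p ~ 1/n).


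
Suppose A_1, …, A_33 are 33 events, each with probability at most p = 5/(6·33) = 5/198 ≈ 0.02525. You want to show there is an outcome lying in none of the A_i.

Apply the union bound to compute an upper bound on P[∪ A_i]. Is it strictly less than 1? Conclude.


Union bound: P[∪_{i=1}^{33} A_i] ≤ Σ_i P[A_i] ≤ 33·p = 33·(5/198) = 5/6.
Numerically: 5/6 ≈ 0.83333.
Is 5/6 < 1? YES.
Since P[∪ A_i] ≤ 5/6 < 1, the complement has P[∩ A_i^c] ≥ 1 − 5/6 = 1/6 > 0, so some outcome avoids every A_i.

33·p = 5/6 ≈ 0.83333; existence CERTIFIED by the union bound.


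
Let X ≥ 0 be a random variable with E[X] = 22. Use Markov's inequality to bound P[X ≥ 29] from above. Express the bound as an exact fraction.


μ = E[X] = 22, a = 29.
Markov: P[X ≥ 29] ≤ μ/a = (22)/29 = 22/29.
Numerically: ≈ 0.75862.
(Since a = 29 > μ = 22.00000, the bound 22/29 is < 1 and informative.)

P[X ≥ 29] ≤ 22/29 ≈ 0.75862.


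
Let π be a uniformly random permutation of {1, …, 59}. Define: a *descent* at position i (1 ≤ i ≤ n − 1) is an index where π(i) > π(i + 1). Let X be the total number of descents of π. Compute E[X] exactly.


Write X = Σ X_I over i = 1, …, 58, with X_I the indicator of one descent.
There are 58 indicators.
For each fixed i, the pair (π(i), π(i+1)) is a uniformly random ordered pair of distinct values from {1, …, 59}; by symmetry P[π(i) > π(i+1)] = 1/2.
By linearity: E[X] = 58 · (1/2) = (59 − 1) · (1/2) = 29 ≈ 29.0000.

E[X] = 29 = 29.0000.


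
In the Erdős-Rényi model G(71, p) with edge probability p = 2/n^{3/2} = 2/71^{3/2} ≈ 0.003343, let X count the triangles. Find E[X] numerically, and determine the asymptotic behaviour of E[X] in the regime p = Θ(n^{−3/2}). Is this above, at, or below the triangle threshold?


Number of potential triangles: C(71, 3) = 57155.
Each occurs with probability p³ ≈ (0.003343)³ ≈ 3.736177e-08.
By linearity: E[X] = C(71, 3)·p³ ≈ 57155 · 3.736177e-08 ≈ 0.0021.
Since α = 3/2 > 1, p = c/n^{3/2} = o(1/n) is below the triangle threshold p ~ 1/n. Asymptotically E[X] ~ (c³/6)·n^{3(1−α)} = (2³/6)·n^{-1.5} → 0, so by Markov's inequality G has no triangles w.h.p.

E[X] ≈ 0.0021; in regime p = Θ(1/n^{3/2}) E[X] tends to 0 (below the triangle threshold p ~ 1/n).


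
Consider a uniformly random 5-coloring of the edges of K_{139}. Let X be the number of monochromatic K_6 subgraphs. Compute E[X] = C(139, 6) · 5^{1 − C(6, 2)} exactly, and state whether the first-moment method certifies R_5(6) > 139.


E[X] = C(139, 6) · 5^{1 − 15} = 8979650478 · 5^{−14} = 8979650478/6103515625.
As a reduced fraction: E[X] = 8979650478/6103515625 ≈ 1.4712.
Is E[X] < 1? NO.
Since E[X] ≥ 1, the first-moment bound is inconclusive at n = 139; it does NOT by itself certify R_5(6) > 139.

E[X] = 8979650478/6103515625 ≈ 1.4712; E[X] ≥ 1; first-moment method inconclusive here.


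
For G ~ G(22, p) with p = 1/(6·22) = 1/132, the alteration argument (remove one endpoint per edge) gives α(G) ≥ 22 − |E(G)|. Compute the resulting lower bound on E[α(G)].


E[|E(G)|] = C(22, 2)·p = 231 · (1/132) = 7/4.
E[α(G)] ≥ n − E[|E(G)|] = 22 − 7/4 = 81/4.
Numerically: ≈ 20.250000.
(This is only a lower bound; the true E[α(G)] may be larger.)

E[α(G)] ≥ 81/4 ≈ 20.250000.


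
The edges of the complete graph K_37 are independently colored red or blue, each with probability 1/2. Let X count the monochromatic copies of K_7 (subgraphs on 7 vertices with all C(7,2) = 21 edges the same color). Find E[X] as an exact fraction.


Let X = Σ_S X_S over the C(37, 7) = 10295472 subsets S of size 7, where X_S = 1 if the K_7 on S is monochromatic.
For a fixed S, the K_7 on S has C(7, 2) = 21 edges. P[all 21 edges red] = (1/2)^21, and likewise for blue, so P[monochromatic] = 2·(1/2)^21 = 2^{1 − 21} = 1/1048576.
Summing: E[X] = C(37, 7) · 2^{1 − 21} = 10295472 · 1/1048576 = 643467/65536.
Numerically: E[X] ≈ 9.818527.

E[X] = C(37,7)·2^(1−C(7,2)) = 643467/65536 ≈ 9.818527.


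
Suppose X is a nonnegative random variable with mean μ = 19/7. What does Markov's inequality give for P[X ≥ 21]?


μ = E[X] = 19/7, a = 21.
Markov: P[X ≥ 21] ≤ μ/a = (19/7)/21 = 19/147.
Numerically: ≈ 0.1293.
(Since a = 21 > μ = 2.7143, the bound 19/147 is < 1 and informative.)

P[X ≥ 21] ≤ 19/147 ≈ 0.1293.


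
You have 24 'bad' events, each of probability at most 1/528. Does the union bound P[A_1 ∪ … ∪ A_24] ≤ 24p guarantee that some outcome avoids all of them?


Union bound: P[∪_{i=1}^{24} A_i] ≤ Σ_i P[A_i] ≤ 24·p = 24·(1/528) = 1/22.
Numerically: 1/22 ≈ 0.045.
Is 1/22 < 1? YES.
Since P[∪ A_i] ≤ 1/22 < 1, the complement has P[∩ A_i^c] ≥ 1 − 1/22 = 21/22 > 0, so some outcome avoids every A_i.

24·p = 1/22 ≈ 0.045; existence CERTIFIED by the union bound.


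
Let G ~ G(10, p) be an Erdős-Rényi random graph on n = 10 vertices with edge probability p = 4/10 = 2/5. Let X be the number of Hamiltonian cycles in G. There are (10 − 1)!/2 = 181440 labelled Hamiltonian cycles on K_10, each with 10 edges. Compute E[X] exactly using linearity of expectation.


K_10 has (10 − 1)!/2 = 181440 labelled Hamiltonian cycles.
For each such Hamiltonian cycle H, let X_H = 1 if all 10 edges of H are present in G. Then P[X_H = 1] = p^{10} = (2/5)^{10} = 1024/9765625.
By linearity of expectation: E[X] = Σ_H E[X_H] = 181440 · p^{10} = 181440 · 1024/9765625 = 37158912/1953125.
Numerically: E[X] ≈ 19.03.

E[X] = 181440 · (2/5)^{10} = 37158912/1953125 ≈ 19.03.


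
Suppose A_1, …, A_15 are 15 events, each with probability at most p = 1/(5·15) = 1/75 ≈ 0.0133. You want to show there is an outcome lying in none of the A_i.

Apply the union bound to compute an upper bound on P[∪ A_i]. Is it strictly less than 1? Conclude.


Union bound: P[∪_{i=1}^{15} A_i] ≤ Σ_i P[A_i] ≤ 15·p = 15·(1/75) = 1/5.
Numerically: 1/5 ≈ 0.2000.
Is 1/5 < 1? YES.
Since P[∪ A_i] ≤ 1/5 < 1, the complement has P[∩ A_i^c] ≥ 1 − 1/5 = 4/5 > 0, so some outcome avoids every A_i.

15·p = 1/5 ≈ 0.2000; existence CERTIFIED by the union bound.


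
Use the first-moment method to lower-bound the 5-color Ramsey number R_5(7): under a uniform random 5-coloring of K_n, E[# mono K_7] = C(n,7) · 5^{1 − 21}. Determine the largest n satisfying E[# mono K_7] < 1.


We need C(n, 7) · 5^{1 − 21} < 1, i.e. C(n, 7) < 5^{21 − 1} = 95367431640625.
Check values of n near the boundary:
  n = 334: C(334, 7) = 86359460961576; 86359460961576 < 95367431640625? YES
  n = 335: C(335, 7) = 88202498238195; 88202498238195 < 95367431640625? YES
  n = 336: C(336, 7) = 90079147136880; 90079147136880 < 95367431640625? YES
  n = 337: C(337, 7) = 91989916924632; 91989916924632 < 95367431640625? YES
  n = 338: C(338, 7) = 93935323022736; 93935323022736 < 95367431640625? YES
  n = 339: C(339, 7) = 95915887062372; 95915887062372 < 95367431640625? NO
  n = 340: C(340, 7) = 97932136940560; 97932136940560 < 95367431640625? NO
The largest n with C(n, 7) < 95367431640625 is n = 338 (where E[X] = 93935323022736/95367431640625 ≈ 0.9850). Hence R_5(7) > 338, i.e. R_5(7) ≥ 339.

Largest n = 338; hence R_5(7) > 338.


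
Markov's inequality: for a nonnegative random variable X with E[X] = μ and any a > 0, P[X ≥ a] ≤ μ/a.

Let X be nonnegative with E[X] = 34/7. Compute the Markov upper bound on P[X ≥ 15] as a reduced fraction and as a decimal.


μ = E[X] = 34/7, a = 15.
Markov: P[X ≥ 15] ≤ μ/a = (34/7)/15 = 34/105.
Numerically: ≈ 0.32381.
(Since a = 15 > μ = 4.85714, the bound 34/105 is < 1 and informative.)

P[X ≥ 15] ≤ 34/105 ≈ 0.32381.


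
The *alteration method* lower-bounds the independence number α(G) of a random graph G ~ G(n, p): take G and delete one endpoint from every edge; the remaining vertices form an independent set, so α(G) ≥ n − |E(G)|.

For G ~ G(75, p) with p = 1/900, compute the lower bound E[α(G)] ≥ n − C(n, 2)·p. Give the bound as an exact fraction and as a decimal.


E[|E(G)|] = C(75, 2)·p = 2775 · (1/900) = 37/12.
E[α(G)] ≥ n − E[|E(G)|] = 75 − 37/12 = 863/12.
Numerically: ≈ 71.91667.
(This is only a lower bound; the true E[α(G)] may be larger.)

E[α(G)] ≥ 863/12 ≈ 71.91667.


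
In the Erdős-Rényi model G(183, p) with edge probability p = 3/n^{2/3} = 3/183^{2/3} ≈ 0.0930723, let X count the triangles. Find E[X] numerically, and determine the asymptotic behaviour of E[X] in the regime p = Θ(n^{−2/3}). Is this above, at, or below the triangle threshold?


Number of potential triangles: C(183, 3) = 1004731.
Each occurs with probability p³ ≈ (0.0930723)³ ≈ 8.06234883e-04.
By linearity: E[X] = C(183, 3)·p³ ≈ 1004731 · 8.06234883e-04 ≈ 810.049180.
Since α = 2/3 < 1, p = c/n^{2/3} ≫ 1/n is above the triangle threshold p ~ 1/n. Asymptotically E[X] ~ (c³/6)·n^{3(1−α)} = (3³/6)·n^{1} → ∞; triangles are abundant w.h.p.

E[X] ≈ 810.049180; in regime p = Θ(1/n^{2/3}) E[X] diverges (above the triangle threshold p ~ 1/n).


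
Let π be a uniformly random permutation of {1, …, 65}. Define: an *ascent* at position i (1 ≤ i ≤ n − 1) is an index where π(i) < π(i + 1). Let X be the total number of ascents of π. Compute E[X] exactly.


Write X = Σ X_I over i = 1, …, 64, with X_I the indicator of one ascent.
There are 64 indicators.
For each fixed i, the pair (π(i), π(i+1)) is a uniformly random ordered pair of distinct values from {1, …, 65}; by symmetry P[π(i) < π(i+1)] = 1/2.
By linearity: E[X] = 64 · (1/2) = (65 − 1) · (1/2) = 32 ≈ 32.0000.

E[X] = 32 = 32.0000.


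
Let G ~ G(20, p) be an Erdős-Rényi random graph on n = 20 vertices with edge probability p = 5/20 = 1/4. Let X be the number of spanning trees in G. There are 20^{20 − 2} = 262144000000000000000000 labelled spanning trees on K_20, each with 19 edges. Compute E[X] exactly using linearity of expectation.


K_20 has 20^{20 − 2} = 262144000000000000000000 labelled spanning trees.
For each such spanning tree H, let X_H = 1 if all 19 edges of H are present in G. Then P[X_H = 1] = p^{19} = (1/4)^{19} = 1/274877906944.
By linearity of expectation: E[X] = Σ_H E[X_H] = 262144000000000000000000 · p^{19} = 262144000000000000000000 · 1/274877906944 = 3814697265625/4.
Numerically: E[X] ≈ 9.53674e+11.

E[X] = 262144000000000000000000 · (1/4)^{19} = 3814697265625/4 ≈ 9.53674e+11.


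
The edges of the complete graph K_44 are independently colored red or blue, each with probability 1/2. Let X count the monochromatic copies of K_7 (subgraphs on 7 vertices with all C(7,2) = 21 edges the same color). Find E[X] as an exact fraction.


Let X = Σ_S X_S over the C(44, 7) = 38320568 subsets S of size 7, where X_S = 1 if the K_7 on S is monochromatic.
For a fixed S, the K_7 on S has C(7, 2) = 21 edges. P[all 21 edges red] = (1/2)^21, and likewise for blue, so P[monochromatic] = 2·(1/2)^21 = 2^{1 − 21} = 1/1048576.
By linearity: E[X] = C(44, 7) · 2^{1 − 21} = 38320568 · 1/1048576 = 4790071/131072.
Numerically: E[X] ≈ 36.545.

E[X] = C(44,7)·2^(1−C(7,2)) = 4790071/131072 ≈ 36.545.


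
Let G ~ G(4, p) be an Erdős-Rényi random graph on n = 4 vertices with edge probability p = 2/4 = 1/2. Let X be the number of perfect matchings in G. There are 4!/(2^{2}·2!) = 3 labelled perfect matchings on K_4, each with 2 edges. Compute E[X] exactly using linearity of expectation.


K_4 has 4!/(2^{2}·2!) = 3 labelled perfect matchings.
For each such perfect matching H, let X_H = 1 if all 2 edges of H are present in G. Then P[X_H = 1] = p^{2} = (1/2)^{2} = 1/4.
By linearity: E[X] = Σ_H E[X_H] = 3 · p^{2} = 3 · 1/4 = 3/4.
Numerically: E[X] ≈ 0.75.

E[X] = 3 · (1/2)^{2} = 3/4 ≈ 0.75.


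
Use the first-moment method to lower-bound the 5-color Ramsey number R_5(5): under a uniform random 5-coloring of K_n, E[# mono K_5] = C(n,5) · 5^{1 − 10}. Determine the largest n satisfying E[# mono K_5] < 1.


We need C(n, 5) · 5^{1 − 10} < 1, i.e. C(n, 5) < 5^{10 − 1} = 1953125.
Check values of n near the boundary:
  n = 46: C(46, 5) = 1370754; 1370754 < 1953125? YES
  n = 47: C(47, 5) = 1533939; 1533939 < 1953125? YES
  n = 48: C(48, 5) = 1712304; 1712304 < 1953125? YES
  n = 49: C(49, 5) = 1906884; 1906884 < 1953125? YES
  n = 50: C(50, 5) = 2118760; 2118760 < 1953125? NO
  n = 51: C(51, 5) = 2349060; 2349060 < 1953125? NO
The largest n with C(n, 5) < 1953125 is n = 49 (where E[X] = 1906884/1953125 ≈ 0.976325). Hence R_5(5) > 49, i.e. R_5(5) ≥ 50.

Largest n = 49; hence R_5(5) > 49.


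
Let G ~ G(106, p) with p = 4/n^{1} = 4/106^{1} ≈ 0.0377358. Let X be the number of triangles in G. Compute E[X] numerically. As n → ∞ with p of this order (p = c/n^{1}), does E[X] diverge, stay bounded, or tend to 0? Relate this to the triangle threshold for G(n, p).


Number of potential triangles: C(106, 3) = 192920.
Each occurs with probability p³ ≈ (0.0377358)³ ≈ 5.37356341e-05.
By linearity: E[X] = C(106, 3)·p³ ≈ 192920 · 5.37356341e-05 ≈ 10.366679.
Here α = 1, so p = 4/n is exactly at the triangle threshold p ~ 1/n. Asymptotically E[X] → c³/6 = 4³/6 = 32/3 ≈ 10.666667, a bounded constant. In this regime the triangle count is asymptotically Poisson(c³/6).

E[X] ≈ 10.366679; in regime p = Θ(1/n^{1}) E[X] stays bounded (at the triangle threshold p ~ 1/n).


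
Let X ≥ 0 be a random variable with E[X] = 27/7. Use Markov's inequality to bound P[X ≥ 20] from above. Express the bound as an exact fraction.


μ = E[X] = 27/7, a = 20.
Markov: P[X ≥ 20] ≤ μ/a = (27/7)/20 = 27/140.
Numerically: ≈ 0.193.
(Since a = 20 > μ = 3.857, the bound 27/140 is < 1 and informative.)

P[X ≥ 20] ≤ 27/140 ≈ 0.193.


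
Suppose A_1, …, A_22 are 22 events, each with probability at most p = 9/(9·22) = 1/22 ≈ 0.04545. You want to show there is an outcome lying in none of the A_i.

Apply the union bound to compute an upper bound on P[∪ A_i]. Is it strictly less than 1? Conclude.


Union bound: P[∪_{i=1}^{22} A_i] ≤ Σ_i P[A_i] ≤ 22·p = 22·(1/22) = 1.
Numerically: 1 ≈ 1.00000.
Is 1 < 1? NO.
Since the bound 1 is ≥ 1, the union bound is uninformative here; it does NOT by itself certify existence.

22·p = 1 ≈ 1.00000; existence NOT certified by the union bound.


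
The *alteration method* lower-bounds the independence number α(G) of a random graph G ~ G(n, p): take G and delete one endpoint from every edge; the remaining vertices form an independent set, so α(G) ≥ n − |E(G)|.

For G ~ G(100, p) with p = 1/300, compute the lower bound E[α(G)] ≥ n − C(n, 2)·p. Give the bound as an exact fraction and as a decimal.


E[|E(G)|] = C(100, 2)·p = 4950 · (1/300) = 33/2.
E[α(G)] ≥ n − E[|E(G)|] = 100 − 33/2 = 167/2.
Numerically: ≈ 83.5000.
(This is only a lower bound; the true E[α(G)] may be larger.)

E[α(G)] ≥ 167/2 ≈ 83.5000.


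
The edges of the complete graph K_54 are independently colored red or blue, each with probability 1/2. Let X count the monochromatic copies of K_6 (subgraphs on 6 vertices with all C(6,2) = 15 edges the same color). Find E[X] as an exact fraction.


Let X = Σ_S X_S over the C(54, 6) = 25827165 subsets S of size 6, where X_S = 1 if the K_6 on S is monochromatic.
For a fixed S, the K_6 on S has C(6, 2) = 15 edges. P[all 15 edges red] = (1/2)^15, and likewise for blue, so P[monochromatic] = 2·(1/2)^15 = 2^{1 − 15} = 1/16384.
By linearity of expectation: E[X] = C(54, 6) · 2^{1 − 15} = 25827165 · 1/16384 = 25827165/16384.
Numerically: E[X] ≈ 1576.365.

E[X] = C(54,6)·2^(1−C(6,2)) = 25827165/16384 ≈ 1576.365.


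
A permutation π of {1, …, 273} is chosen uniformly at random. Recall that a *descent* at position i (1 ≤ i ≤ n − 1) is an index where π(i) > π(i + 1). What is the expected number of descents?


Write X = Σ X_I over i = 1, …, 272, with X_I the indicator of one descent.
There are 272 indicators.
For each fixed i, the pair (π(i), π(i+1)) is a uniformly random ordered pair of distinct values from {1, …, 273}; by symmetry P[π(i) > π(i+1)] = 1/2.
By linearity: E[X] = 272 · (1/2) = (273 − 1) · (1/2) = 136 ≈ 136.000.

E[X] = 136 = 136.000.


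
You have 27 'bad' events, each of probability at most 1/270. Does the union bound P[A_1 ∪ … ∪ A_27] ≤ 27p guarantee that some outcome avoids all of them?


Union bound: P[∪_{i=1}^{27} A_i] ≤ Σ_i P[A_i] ≤ 27·p = 27·(1/270) = 1/10.
Numerically: 1/10 ≈ 0.100000.
Is 1/10 < 1? YES.
Since P[∪ A_i] ≤ 1/10 < 1, the complement has P[∩ A_i^c] ≥ 1 − 1/10 = 9/10 > 0, so some outcome avoids every A_i.

27·p = 1/10 ≈ 0.100000; existence CERTIFIED by the union bound.


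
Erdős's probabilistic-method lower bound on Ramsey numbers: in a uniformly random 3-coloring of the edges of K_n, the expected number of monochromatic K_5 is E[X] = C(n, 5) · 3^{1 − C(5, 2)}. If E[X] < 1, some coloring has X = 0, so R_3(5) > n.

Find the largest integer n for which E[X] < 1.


We need C(n, 5) · 3^{1 − 10} < 1, i.e. C(n, 5) < 3^{10 − 1} = 19683.
Check values of n near the boundary:
  n = 17: C(17, 5) = 6188; 6188 < 19683? YES
  n = 18: C(18, 5) = 8568; 8568 < 19683? YES
  n = 19: C(19, 5) = 11628; 11628 < 19683? YES
  n = 20: C(20, 5) = 15504; 15504 < 19683? YES
  n = 21: C(21, 5) = 20349; 20349 < 19683? NO
  n = 22: C(22, 5) = 26334; 26334 < 19683? NO
The largest n with C(n, 5) < 19683 is n = 20 (where E[X] = 5168/6561 ≈ 0.787685). Hence R_3(5) > 20, i.e. R_3(5) ≥ 21.

Largest n = 20; hence R_3(5) > 20.


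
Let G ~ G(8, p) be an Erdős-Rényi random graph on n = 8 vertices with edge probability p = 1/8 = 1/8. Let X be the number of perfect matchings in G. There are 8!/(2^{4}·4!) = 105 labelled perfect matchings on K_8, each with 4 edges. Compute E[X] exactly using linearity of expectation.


K_8 has 8!/(2^{4}·4!) = 105 labelled perfect matchings.
For each such perfect matching H, let X_H = 1 if all 4 edges of H are present in G. Then P[X_H = 1] = p^{4} = (1/8)^{4} = 1/4096.
Summing the indicators: E[X] = Σ_H E[X_H] = 105 · p^{4} = 105 · 1/4096 = 105/4096.
Numerically: E[X] ≈ 0.025635.

E[X] = 105 · (1/8)^{4} = 105/4096 ≈ 0.025635.


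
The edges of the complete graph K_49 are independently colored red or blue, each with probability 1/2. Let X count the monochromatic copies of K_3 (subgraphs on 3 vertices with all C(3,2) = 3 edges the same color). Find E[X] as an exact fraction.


Let X = Σ_S X_S over the C(49, 3) = 18424 subsets S of size 3, where X_S = 1 if the K_3 on S is monochromatic.
For a fixed S, the K_3 on S has C(3, 2) = 3 edges. P[all 3 edges red] = (1/2)^3, and likewise for blue, so P[monochromatic] = 2·(1/2)^3 = 2^{1 − 3} = 1/4.
Summing: E[X] = C(49, 3) · 2^{1 − 3} = 18424 · 1/4 = 4606.
Numerically: E[X] ≈ 4606.000.

E[X] = C(49,3)·2^(1−C(3,2)) = 4606 ≈ 4606.000.


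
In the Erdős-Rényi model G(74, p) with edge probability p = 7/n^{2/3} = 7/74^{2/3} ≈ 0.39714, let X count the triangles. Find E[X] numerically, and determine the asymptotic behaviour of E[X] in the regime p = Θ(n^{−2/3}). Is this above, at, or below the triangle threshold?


Number of potential triangles: C(74, 3) = 64824.
Each occurs with probability p³ ≈ (0.39714)³ ≈ 6.26369613e-02.
By linearity: E[X] = C(74, 3)·p³ ≈ 64824 · 6.26369613e-02 ≈ 4060.378378.
Since α = 2/3 < 1, p = c/n^{2/3} ≫ 1/n is above the triangle threshold p ~ 1/n. Asymptotically E[X] ~ (c³/6)·n^{3(1−α)} = (7³/6)·n^{1} → ∞; triangles are abundant w.h.p.

E[X] ≈ 4060.378378; in regime p = Θ(1/n^{2/3}) E[X] diverges (above the triangle threshold p ~ 1/n).


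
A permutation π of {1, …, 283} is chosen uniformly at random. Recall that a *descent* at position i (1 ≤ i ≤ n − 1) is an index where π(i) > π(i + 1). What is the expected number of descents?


Write X = Σ X_I over i = 1, …, 282, with X_I the indicator of one descent.
There are 282 indicators.
For each fixed i, the pair (π(i), π(i+1)) is a uniformly random ordered pair of distinct values from {1, …, 283}; by symmetry P[π(i) > π(i+1)] = 1/2.
By linearity: E[X] = 282 · (1/2) = (283 − 1) · (1/2) = 141 ≈ 141.0000.

E[X] = 141 = 141.0000.


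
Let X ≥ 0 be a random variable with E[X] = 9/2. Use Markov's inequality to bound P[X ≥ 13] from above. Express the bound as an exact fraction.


μ = E[X] = 9/2, a = 13.
Markov: P[X ≥ 13] ≤ μ/a = (9/2)/13 = 9/26.
Numerically: ≈ 0.346.
(Since a = 13 > μ = 4.500, the bound 9/26 is < 1 and informative.)

P[X ≥ 13] ≤ 9/26 ≈ 0.346.


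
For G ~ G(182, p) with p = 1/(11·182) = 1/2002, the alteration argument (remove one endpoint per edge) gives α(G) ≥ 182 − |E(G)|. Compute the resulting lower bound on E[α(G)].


E[|E(G)|] = C(182, 2)·p = 16471 · (1/2002) = 181/22.
E[α(G)] ≥ n − E[|E(G)|] = 182 − 181/22 = 3823/22.
Numerically: ≈ 173.773.
(This is only a lower bound; the true E[α(G)] may be larger.)

E[α(G)] ≥ 3823/22 ≈ 173.773.


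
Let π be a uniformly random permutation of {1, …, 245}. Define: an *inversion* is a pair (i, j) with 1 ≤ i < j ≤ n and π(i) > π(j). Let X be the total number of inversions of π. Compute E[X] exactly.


Write X = Σ X_I over the C(245, 2) = 29890 pairs i < j, with X_I the indicator of one inversion.
There are 29890 indicators.
For each fixed pair i < j, the values π(i) and π(j) are two distinct elements of {1, …, 245} in uniformly random order; by symmetry P[π(i) > π(j)] = 1/2.
By linearity: E[X] = 29890 · (1/2) = C(245, 2) · (1/2) = 29890/2 = 14945 ≈ 14945.000.

E[X] = 14945 = 14945.000.


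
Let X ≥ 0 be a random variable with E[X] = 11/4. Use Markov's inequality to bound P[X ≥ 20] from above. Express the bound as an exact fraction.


μ = E[X] = 11/4, a = 20.
Markov: P[X ≥ 20] ≤ μ/a = (11/4)/20 = 11/80.
Numerically: ≈ 0.1375.
(Since a = 20 > μ = 2.7500, the bound 11/80 is < 1 and informative.)

P[X ≥ 20] ≤ 11/80 ≈ 0.1375.


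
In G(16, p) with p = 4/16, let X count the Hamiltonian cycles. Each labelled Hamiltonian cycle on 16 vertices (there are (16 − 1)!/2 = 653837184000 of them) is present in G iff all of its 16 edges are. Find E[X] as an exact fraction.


K_16 has (16 − 1)!/2 = 653837184000 labelled Hamiltonian cycles.
For each such Hamiltonian cycle H, let X_H = 1 if all 16 edges of H are present in G. Then P[X_H = 1] = p^{16} = (1/4)^{16} = 1/4294967296.
Summing the indicators: E[X] = Σ_H E[X_H] = 653837184000 · p^{16} = 653837184000 · 1/4294967296 = 638512875/4194304.
Numerically: E[X] ≈ 152.23.

E[X] = 653837184000 · (1/4)^{16} = 638512875/4194304 ≈ 152.23.


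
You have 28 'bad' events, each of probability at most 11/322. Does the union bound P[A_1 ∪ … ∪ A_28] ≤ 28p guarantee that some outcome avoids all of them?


Union bound: P[∪_{i=1}^{28} A_i] ≤ Σ_i P[A_i] ≤ 28·p = 28·(11/322) = 22/23.
Numerically: 22/23 ≈ 0.9565.
Is 22/23 < 1? YES.
Since P[∪ A_i] ≤ 22/23 < 1, the complement has P[∩ A_i^c] ≥ 1 − 22/23 = 1/23 > 0, so some outcome avoids every A_i.

28·p = 22/23 ≈ 0.9565; existence CERTIFIED by the union bound.


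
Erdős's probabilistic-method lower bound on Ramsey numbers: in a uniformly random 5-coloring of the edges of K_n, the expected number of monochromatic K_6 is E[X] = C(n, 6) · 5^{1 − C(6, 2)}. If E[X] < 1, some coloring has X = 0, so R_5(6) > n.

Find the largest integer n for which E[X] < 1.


We need C(n, 6) · 5^{1 − 15} < 1, i.e. C(n, 6) < 5^{15 − 1} = 6103515625.
Check values of n near the boundary:
  n = 128: C(128, 6) = 5423611200; 5423611200 < 6103515625? YES
  n = 129: C(129, 6) = 5688177600; 5688177600 < 6103515625? YES
  n = 130: C(130, 6) = 5963412000; 5963412000 < 6103515625? YES
  n = 131: C(131, 6) = 6249655776; 6249655776 < 6103515625? NO
  n = 132: C(132, 6) = 6547258432; 6547258432 < 6103515625? NO
The largest n with C(n, 6) < 6103515625 is n = 130 (where E[X] = 47707296/48828125 ≈ 0.977045). Hence R_5(6) > 130, i.e. R_5(6) ≥ 131.

Largest n = 130; hence R_5(6) > 130.


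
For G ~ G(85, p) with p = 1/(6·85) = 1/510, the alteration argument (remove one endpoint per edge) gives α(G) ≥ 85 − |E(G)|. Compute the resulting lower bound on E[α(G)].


E[|E(G)|] = C(85, 2)·p = 3570 · (1/510) = 7.
E[α(G)] ≥ n − E[|E(G)|] = 85 − 7 = 78.
Numerically: ≈ 78.000000.
(This is only a lower bound; the true E[α(G)] may be larger.)

E[α(G)] ≥ 78 ≈ 78.000000.


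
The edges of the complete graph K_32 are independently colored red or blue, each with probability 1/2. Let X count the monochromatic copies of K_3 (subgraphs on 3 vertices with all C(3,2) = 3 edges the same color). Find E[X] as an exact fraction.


Let X = Σ_S X_S over the C(32, 3) = 4960 subsets S of size 3, where X_S = 1 if the K_3 on S is monochromatic.
For a fixed S, the K_3 on S has C(3, 2) = 3 edges. P[all 3 edges red] = (1/2)^3, and likewise for blue, so P[monochromatic] = 2·(1/2)^3 = 2^{1 − 3} = 1/4.
By linearity of expectation: E[X] = C(32, 3) · 2^{1 − 3} = 4960 · 1/4 = 1240.
Numerically: E[X] ≈ 1240.000.

E[X] = C(32,3)·2^(1−C(3,2)) = 1240 ≈ 1240.000.


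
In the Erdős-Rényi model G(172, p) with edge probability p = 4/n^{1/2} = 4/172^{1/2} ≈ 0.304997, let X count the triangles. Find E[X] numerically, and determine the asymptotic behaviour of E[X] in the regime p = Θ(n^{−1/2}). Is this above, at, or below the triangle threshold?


Number of potential triangles: C(172, 3) = 833340.
Each occurs with probability p³ ≈ (0.304997)³ ≈ 2.83718270e-02.
By linearity: E[X] = C(172, 3)·p³ ≈ 833340 · 2.83718270e-02 ≈ 23643.378344.
Since α = 1/2 < 1, p = c/n^{1/2} ≫ 1/n is above the triangle threshold p ~ 1/n. Asymptotically E[X] ~ (c³/6)·n^{3(1−α)} = (4³/6)·n^{1.5} → ∞; triangles are abundant w.h.p.

E[X] ≈ 23643.378344; in regime p = Θ(1/n^{1/2}) E[X] diverges (above the triangle threshold p ~ 1/n).


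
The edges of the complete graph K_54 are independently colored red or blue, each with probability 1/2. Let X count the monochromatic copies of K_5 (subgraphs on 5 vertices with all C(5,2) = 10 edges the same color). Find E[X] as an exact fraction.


Let X = Σ_S X_S over the C(54, 5) = 3162510 subsets S of size 5, where X_S = 1 if the K_5 on S is monochromatic.
For a fixed S, the K_5 on S has C(5, 2) = 10 edges. P[all 10 edges red] = (1/2)^10, and likewise for blue, so P[monochromatic] = 2·(1/2)^10 = 2^{1 − 10} = 1/512.
Summing: E[X] = C(54, 5) · 2^{1 − 10} = 3162510 · 1/512 = 1581255/256.
Numerically: E[X] ≈ 6176.7773.

E[X] = C(54,5)·2^(1−C(5,2)) = 1581255/256 ≈ 6176.7773.


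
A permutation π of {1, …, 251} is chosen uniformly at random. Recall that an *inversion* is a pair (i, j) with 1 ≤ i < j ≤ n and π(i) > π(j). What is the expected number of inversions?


Write X = Σ X_I over the C(251, 2) = 31375 pairs i < j, with X_I the indicator of one inversion.
There are 31375 indicators.
For each fixed pair i < j, the values π(i) and π(j) are two distinct elements of {1, …, 251} in uniformly random order; by symmetry P[π(i) > π(j)] = 1/2.
By linearity: E[X] = 31375 · (1/2) = C(251, 2) · (1/2) = 31375/2 = 31375/2 ≈ 15687.500.

E[X] = 31375/2 = 15687.500.


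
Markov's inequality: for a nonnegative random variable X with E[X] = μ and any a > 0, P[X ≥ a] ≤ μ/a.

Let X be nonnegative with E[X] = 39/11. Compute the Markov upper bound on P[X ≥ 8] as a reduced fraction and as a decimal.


μ = E[X] = 39/11, a = 8.
Markov: P[X ≥ 8] ≤ μ/a = (39/11)/8 = 39/88.
Numerically: ≈ 0.4432.
(Since a = 8 > μ = 3.5455, the bound 39/88 is < 1 and informative.)

P[X ≥ 8] ≤ 39/88 ≈ 0.4432.


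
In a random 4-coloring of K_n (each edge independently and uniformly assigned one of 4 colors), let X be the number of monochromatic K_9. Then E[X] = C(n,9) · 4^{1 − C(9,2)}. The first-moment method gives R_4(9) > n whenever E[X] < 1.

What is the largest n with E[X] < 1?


We need C(n, 9) · 4^{1 − 36} < 1, i.e. C(n, 9) < 4^{36 − 1} = 1180591620717411303424.
Check values of n near the boundary:
  n = 911: C(911, 9) = 1144686900492291197405; 1144686900492291197405 < 1180591620717411303424? YES
  n = 912: C(912, 9) = 1156095740032081475120; 1156095740032081475120 < 1180591620717411303424? YES
  n = 913: C(913, 9) = 1167605542753639808390; 1167605542753639808390 < 1180591620717411303424? YES
  n = 914: C(914, 9) = 1179217089587653905932; 1179217089587653905932 < 1180591620717411303424? YES
  n = 915: C(915, 9) = 1190931166636537885130; 1190931166636537885130 < 1180591620717411303424? NO
The largest n with C(n, 9) < 1180591620717411303424 is n = 914 (where E[X] = 294804272396913476483/295147905179352825856 ≈ 0.9988). Hence R_4(9) > 914, i.e. R_4(9) ≥ 915.

Largest n = 914; hence R_4(9) > 914.


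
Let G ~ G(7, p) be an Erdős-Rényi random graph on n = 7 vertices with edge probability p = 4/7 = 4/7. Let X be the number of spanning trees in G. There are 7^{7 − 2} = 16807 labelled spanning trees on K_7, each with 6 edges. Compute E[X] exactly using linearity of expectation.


K_7 has 7^{7 − 2} = 16807 labelled spanning trees.
For each such spanning tree H, let X_H = 1 if all 6 edges of H are present in G. Then P[X_H = 1] = p^{6} = (4/7)^{6} = 4096/117649.
By linearity: E[X] = Σ_H E[X_H] = 16807 · p^{6} = 16807 · 4096/117649 = 4096/7.
Numerically: E[X] ≈ 585.14.

E[X] = 16807 · (4/7)^{6} = 4096/7 ≈ 585.14.


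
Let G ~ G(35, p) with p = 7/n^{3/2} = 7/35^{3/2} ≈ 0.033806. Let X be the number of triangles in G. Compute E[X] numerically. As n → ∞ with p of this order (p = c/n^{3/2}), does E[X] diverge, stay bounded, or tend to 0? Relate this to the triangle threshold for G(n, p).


Number of potential triangles: C(35, 3) = 6545.
Each occurs with probability p³ ≈ (0.033806)³ ≈ 3.8635623e-05.
By linearity: E[X] = C(35, 3)·p³ ≈ 6545 · 3.8635623e-05 ≈ 0.25287.
Since α = 3/2 > 1, p = c/n^{3/2} = o(1/n) is below the triangle threshold p ~ 1/n. Asymptotically E[X] ~ (c³/6)·n^{3(1−α)} = (7³/6)·n^{-1.5} → 0, so by Markov's inequality G has no triangles w.h.p.

E[X] ≈ 0.25287; in regime p = Θ(1/n^{3/2}) E[X] tends to 0 (below the triangle threshold p ~ 1/n).


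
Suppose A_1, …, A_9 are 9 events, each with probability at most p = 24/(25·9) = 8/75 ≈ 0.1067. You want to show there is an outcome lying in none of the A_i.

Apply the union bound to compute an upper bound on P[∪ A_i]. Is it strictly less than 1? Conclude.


Union bound: P[∪_{i=1}^{9} A_i] ≤ Σ_i P[A_i] ≤ 9·p = 9·(8/75) = 24/25.
Numerically: 24/25 ≈ 0.9600.
Is 24/25 < 1? YES.
Since P[∪ A_i] ≤ 24/25 < 1, the complement has P[∩ A_i^c] ≥ 1 − 24/25 = 1/25 > 0, so some outcome avoids every A_i.

9·p = 24/25 ≈ 0.9600; existence CERTIFIED by the union bound.


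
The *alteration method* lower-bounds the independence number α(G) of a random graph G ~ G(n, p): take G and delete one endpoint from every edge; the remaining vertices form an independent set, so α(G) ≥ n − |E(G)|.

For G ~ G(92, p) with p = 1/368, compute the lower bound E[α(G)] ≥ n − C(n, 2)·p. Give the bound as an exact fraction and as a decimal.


E[|E(G)|] = C(92, 2)·p = 4186 · (1/368) = 91/8.
E[α(G)] ≥ n − E[|E(G)|] = 92 − 91/8 = 645/8.
Numerically: ≈ 80.625.
(This is only a lower bound; the true E[α(G)] may be larger.)

E[α(G)] ≥ 645/8 ≈ 80.625.


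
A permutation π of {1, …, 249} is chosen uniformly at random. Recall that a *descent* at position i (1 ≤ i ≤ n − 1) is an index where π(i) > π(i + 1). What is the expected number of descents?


Write X = Σ X_I over i = 1, …, 248, with X_I the indicator of one descent.
There are 248 indicators.
For each fixed i, the pair (π(i), π(i+1)) is a uniformly random ordered pair of distinct values from {1, …, 249}; by symmetry P[π(i) > π(i+1)] = 1/2.
By linearity: E[X] = 248 · (1/2) = (249 − 1) · (1/2) = 124 ≈ 124.0000.

E[X] = 124 = 124.0000.


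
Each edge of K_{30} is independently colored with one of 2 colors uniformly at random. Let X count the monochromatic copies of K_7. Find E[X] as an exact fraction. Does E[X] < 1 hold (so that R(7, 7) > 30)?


E[X] = C(30, 7) · 2^{1 − 21} = 2035800 · 2^{−20} = 2035800/1048576.
As a reduced fraction: E[X] = 254475/131072 ≈ 1.941490.
Is E[X] < 1? NO.
Since E[X] ≥ 1, the first-moment bound is inconclusive at n = 30; it does NOT by itself certify R(7, 7) > 30.

E[X] = 254475/131072 ≈ 1.941490; E[X] ≥ 1; first-moment method inconclusive here.


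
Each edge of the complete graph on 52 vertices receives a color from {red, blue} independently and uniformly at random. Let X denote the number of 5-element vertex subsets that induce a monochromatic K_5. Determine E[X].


Let X = Σ_S X_S over the C(52, 5) = 2598960 subsets S of size 5, where X_S = 1 if the K_5 on S is monochromatic.
For a fixed S, the K_5 on S has C(5, 2) = 10 edges. P[all 10 edges red] = (1/2)^10, and likewise for blue, so P[monochromatic] = 2·(1/2)^10 = 2^{1 − 10} = 1/512.
By linearity: E[X] = C(52, 5) · 2^{1 − 10} = 2598960 · 1/512 = 162435/32.
Numerically: E[X] ≈ 5076.094.

E[X] = C(52,5)·2^(1−C(5,2)) = 162435/32 ≈ 5076.094.


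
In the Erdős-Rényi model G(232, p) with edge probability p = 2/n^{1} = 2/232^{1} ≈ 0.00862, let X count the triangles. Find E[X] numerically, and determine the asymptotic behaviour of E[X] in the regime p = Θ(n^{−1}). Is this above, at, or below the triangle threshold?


Number of potential triangles: C(232, 3) = 2054360.
Each occurs with probability p³ ≈ (0.00862)³ ≈ 6.40658e-07.
By linearity: E[X] = C(232, 3)·p³ ≈ 2054360 · 6.40658e-07 ≈ 1.316.
Here α = 1, so p = 2/n is exactly at the triangle threshold p ~ 1/n. Asymptotically E[X] → c³/6 = 2³/6 = 4/3 ≈ 1.333, a bounded constant. In this regime the triangle count is asymptotically Poisson(c³/6).

E[X] ≈ 1.316; in regime p = Θ(1/n^{1}) E[X] stays bounded (at the triangle threshold p ~ 1/n).


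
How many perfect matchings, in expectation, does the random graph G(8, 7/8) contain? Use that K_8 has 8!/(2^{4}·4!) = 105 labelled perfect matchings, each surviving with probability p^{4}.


K_8 has 8!/(2^{4}·4!) = 105 labelled perfect matchings.
For each such perfect matching H, let X_H = 1 if all 4 edges of H are present in G. Then P[X_H = 1] = p^{4} = (7/8)^{4} = 2401/4096.
By linearity of expectation: E[X] = Σ_H E[X_H] = 105 · p^{4} = 105 · 2401/4096 = 252105/4096.
Numerically: E[X] ≈ 61.5.

E[X] = 105 · (7/8)^{4} = 252105/4096 ≈ 61.5.


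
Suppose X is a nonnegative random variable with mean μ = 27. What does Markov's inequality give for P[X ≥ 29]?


μ = E[X] = 27, a = 29.
Markov: P[X ≥ 29] ≤ μ/a = (27)/29 = 27/29.
Numerically: ≈ 0.931.
(Since a = 29 > μ = 27.000, the bound 27/29 is < 1 and informative.)

P[X ≥ 29] ≤ 27/29 ≈ 0.931.


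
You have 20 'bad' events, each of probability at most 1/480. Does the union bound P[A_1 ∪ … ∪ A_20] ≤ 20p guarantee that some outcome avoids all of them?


Union bound: P[∪_{i=1}^{20} A_i] ≤ Σ_i P[A_i] ≤ 20·p = 20·(1/480) = 1/24.
Numerically: 1/24 ≈ 0.04167.
Is 1/24 < 1? YES.
Since P[∪ A_i] ≤ 1/24 < 1, the complement has P[∩ A_i^c] ≥ 1 − 1/24 = 23/24 > 0, so some outcome avoids every A_i.

20·p = 1/24 ≈ 0.04167; existence CERTIFIED by the union bound.


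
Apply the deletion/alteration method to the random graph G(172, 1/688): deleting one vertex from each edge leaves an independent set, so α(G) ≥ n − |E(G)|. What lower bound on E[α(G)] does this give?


E[|E(G)|] = C(172, 2)·p = 14706 · (1/688) = 171/8.
E[α(G)] ≥ n − E[|E(G)|] = 172 − 171/8 = 1205/8.
Numerically: ≈ 150.625000.
(This is only a lower bound; the true E[α(G)] may be larger.)

E[α(G)] ≥ 1205/8 ≈ 150.625000.


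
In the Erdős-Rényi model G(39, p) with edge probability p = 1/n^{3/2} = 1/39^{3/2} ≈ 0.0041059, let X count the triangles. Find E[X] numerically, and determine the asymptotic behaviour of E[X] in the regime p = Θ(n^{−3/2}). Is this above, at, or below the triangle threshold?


Number of potential triangles: C(39, 3) = 9139.
Each occurs with probability p³ ≈ (0.0041059)³ ≈ 6.9216442e-08.
By linearity: E[X] = C(39, 3)·p³ ≈ 9139 · 6.9216442e-08 ≈ 0.00063.
Since α = 3/2 > 1, p = c/n^{3/2} = o(1/n) is below the triangle threshold p ~ 1/n. Asymptotically E[X] ~ (c³/6)·n^{3(1−α)} = (1³/6)·n^{-1.5} → 0, so by Markov's inequality G has no triangles w.h.p.

E[X] ≈ 0.00063; in regime p = Θ(1/n^{3/2}) E[X] tends to 0 (below the triangle threshold p ~ 1/n).
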